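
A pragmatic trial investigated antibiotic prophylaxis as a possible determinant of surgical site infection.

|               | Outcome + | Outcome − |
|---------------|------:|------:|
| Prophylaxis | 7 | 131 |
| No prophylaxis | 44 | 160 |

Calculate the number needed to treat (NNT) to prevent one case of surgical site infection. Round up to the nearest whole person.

7

Risk in treated group = 7/138 = 0.05072; risk in control = 44/204 = 0.21569.
Absolute risk reduction = 0.21569 − 0.05072 = 0.16496
NNT = 1 / ARR = 1 / 0.16496 = 6.062 → round up → 7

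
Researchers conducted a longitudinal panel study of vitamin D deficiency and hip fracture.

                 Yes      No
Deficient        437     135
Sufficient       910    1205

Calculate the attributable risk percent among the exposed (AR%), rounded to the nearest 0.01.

43.68

Cells: a = 437, b = 135, c = 910, d = 1205.
Risk in exposed = 437/572 = 0.76399; risk in unexposed = 910/2115 = 0.43026.
RR = 0.76399/0.43026 = 1.77564
AR% = (RR − 1)/RR × 100 = (1.77564 − 1)/1.77564 × 100 = 43.6822%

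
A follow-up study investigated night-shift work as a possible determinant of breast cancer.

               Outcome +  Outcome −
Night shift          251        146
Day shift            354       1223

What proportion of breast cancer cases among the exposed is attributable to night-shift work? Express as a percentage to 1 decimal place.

Cells: a = 251, b = 146, c = 354, d = 1223.
Risk in exposed = 251/397 = 0.63224; risk in unexposed = 354/1577 = 0.22448.
RR = 0.63224/0.22448 = 2.81651
AR% = (RR − 1)/RR × 100 = (2.81651 − 1)/2.81651 × 100 = 64.4951%

64.5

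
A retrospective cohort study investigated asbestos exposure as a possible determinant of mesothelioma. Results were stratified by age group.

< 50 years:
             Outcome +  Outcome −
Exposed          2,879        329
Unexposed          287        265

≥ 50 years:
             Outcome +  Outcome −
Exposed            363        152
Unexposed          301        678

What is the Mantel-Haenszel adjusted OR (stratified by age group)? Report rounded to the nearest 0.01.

6.60

OR_MH = Σ(aᵢdᵢ/nᵢ) / Σ(bᵢcᵢ/nᵢ), where nᵢ is the stratum total.
Stratum 1 (< 50 years): n = 3760; a·d/n = 2879·265/3760 = 202.9082; b·c/n = 329·287/3760 = 25.1125
Stratum 2 (≥ 50 years): n = 1494; a·d/n = 363·678/1494 = 164.7349; b·c/n = 152·301/1494 = 30.6238
OR_MH = (202.9082 + 164.7349) / (25.1125 + 30.6238) = 367.6432 / 55.7363 = 6.59611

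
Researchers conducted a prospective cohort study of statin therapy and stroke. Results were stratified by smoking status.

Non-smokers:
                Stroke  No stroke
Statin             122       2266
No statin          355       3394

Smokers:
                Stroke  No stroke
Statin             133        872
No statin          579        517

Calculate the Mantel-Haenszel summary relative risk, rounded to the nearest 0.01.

RR_MH = Σ(aᵢ·n₀ᵢ/nᵢ) / Σ(cᵢ·n₁ᵢ/nᵢ), with n₁ᵢ = aᵢ+bᵢ (exposed), n₀ᵢ = cᵢ+dᵢ (unexposed), nᵢ = n₁ᵢ+n₀ᵢ.
Stratum 1 (Non-smokers): n₁ = 2388, n₀ = 3749, n = 6137; a·n₀/n = 122·3749/6137 = 74.5279; c·n₁/n = 355·2388/6137 = 138.1359
Stratum 2 (Smokers): n₁ = 1005, n₀ = 1096, n = 2101; a·n₀/n = 133·1096/2101 = 69.3803; c·n₁/n = 579·1005/2101 = 276.9610
RR_MH = (74.5279 + 69.3803) / (138.1359 + 276.9610) = 143.9082 / 415.0969 = 0.34669

0.35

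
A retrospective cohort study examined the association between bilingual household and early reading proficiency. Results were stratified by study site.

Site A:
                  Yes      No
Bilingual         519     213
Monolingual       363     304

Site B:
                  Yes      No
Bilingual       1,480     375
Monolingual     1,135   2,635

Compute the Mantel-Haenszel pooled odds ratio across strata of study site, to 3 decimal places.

OR_MH = Σ(aᵢdᵢ/nᵢ) / Σ(bᵢcᵢ/nᵢ), where nᵢ is the stratum total.
Stratum 1 (Site A): n = 1399; a·d/n = 519·304/1399 = 112.7777; b·c/n = 213·363/1399 = 55.2673
Stratum 2 (Site B): n = 5625; a·d/n = 1480·2635/5625 = 693.2978; b·c/n = 375·1135/5625 = 75.6667
OR_MH = (112.7777 + 693.2978) / (55.2673 + 75.6667) = 806.0755 / 130.9340 = 6.15635

6.156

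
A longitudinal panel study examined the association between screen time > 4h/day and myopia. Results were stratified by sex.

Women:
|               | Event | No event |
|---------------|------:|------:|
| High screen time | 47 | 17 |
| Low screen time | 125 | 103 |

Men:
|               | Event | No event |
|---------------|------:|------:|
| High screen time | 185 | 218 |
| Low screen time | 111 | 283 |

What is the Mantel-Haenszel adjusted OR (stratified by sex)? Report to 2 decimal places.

2.19

OR_MH = Σ(aᵢdᵢ/nᵢ) / Σ(bᵢcᵢ/nᵢ), where nᵢ is the stratum total.
Stratum 1 (Women): n = 292; a·d/n = 47·103/292 = 16.5788; b·c/n = 17·125/292 = 7.2774
Stratum 2 (Men): n = 797; a·d/n = 185·283/797 = 65.6901; b·c/n = 218·111/797 = 30.3614
OR_MH = (16.5788 + 65.6901) / (7.2774 + 30.3614) = 82.2689 / 37.6388 = 2.18575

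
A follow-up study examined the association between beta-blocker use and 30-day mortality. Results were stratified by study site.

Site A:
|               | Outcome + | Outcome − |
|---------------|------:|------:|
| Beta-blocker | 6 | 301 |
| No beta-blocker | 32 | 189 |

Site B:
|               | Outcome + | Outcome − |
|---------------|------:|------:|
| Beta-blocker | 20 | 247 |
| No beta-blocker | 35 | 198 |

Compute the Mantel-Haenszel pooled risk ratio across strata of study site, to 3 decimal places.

RR_MH = Σ(aᵢ·n₀ᵢ/nᵢ) / Σ(cᵢ·n₁ᵢ/nᵢ), with n₁ᵢ = aᵢ+bᵢ (exposed), n₀ᵢ = cᵢ+dᵢ (unexposed), nᵢ = n₁ᵢ+n₀ᵢ.
Stratum 1 (Site A): n₁ = 307, n₀ = 221, n = 528; a·n₀/n = 6·221/528 = 2.5114; c·n₁/n = 32·307/528 = 18.6061
Stratum 2 (Site B): n₁ = 267, n₀ = 233, n = 500; a·n₀/n = 20·233/500 = 9.3200; c·n₁/n = 35·267/500 = 18.6900
RR_MH = (2.5114 + 9.3200) / (18.6061 + 18.6900) = 11.8314 / 37.2961 = 0.31723

0.317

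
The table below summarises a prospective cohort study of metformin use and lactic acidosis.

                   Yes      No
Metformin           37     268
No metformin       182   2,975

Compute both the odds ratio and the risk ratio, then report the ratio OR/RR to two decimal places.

1.07

Cells: a = 37, b = 268, c = 182, d = 2975.
OR = (37·2975)/(268·182) = 110075/48776 = 2.25675
Risk in exposed = 37/305 = 0.12131; risk in unexposed = 182/3157 = 0.05765; RR = 2.10429
OR/RR = 2.25675 / 2.10429 = 1.07245
The outcome is not rare, so the OR lies further from 1 than the RR.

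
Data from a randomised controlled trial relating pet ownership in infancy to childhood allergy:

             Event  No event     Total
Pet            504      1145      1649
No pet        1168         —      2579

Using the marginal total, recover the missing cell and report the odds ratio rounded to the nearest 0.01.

0.53

The missing cell is in the unexposed row: 2579 − 1168 = 1411.
So a = 504, b = 1145, c = 1168, d = 1411.
OR = (a·d)/(b·c) = (504 × 1411) / (1145 × 1168) = 711144 / 1337360 = 0.53175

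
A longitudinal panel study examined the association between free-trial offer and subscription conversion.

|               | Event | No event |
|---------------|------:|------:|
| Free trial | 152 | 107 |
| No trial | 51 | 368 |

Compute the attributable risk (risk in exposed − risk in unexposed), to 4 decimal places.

Cells: a = 152, b = 107, c = 51, d = 368.
Risk in exposed = 152/259 = 0.586873; risk in unexposed = 51/419 = 0.121718.
Risk difference = 0.586873 − 0.121718 = 0.465154

0.4652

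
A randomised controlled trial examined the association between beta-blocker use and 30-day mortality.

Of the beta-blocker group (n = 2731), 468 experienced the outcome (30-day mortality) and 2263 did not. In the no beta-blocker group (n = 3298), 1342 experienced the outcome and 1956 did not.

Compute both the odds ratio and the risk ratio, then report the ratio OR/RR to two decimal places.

0.72

From the description: a = 468, b = 2263, c = 1342, d = 1956.
OR = (468·1956)/(2263·1342) = 915408/3036946 = 0.30142
Risk in exposed = 468/2731 = 0.17137; risk in unexposed = 1342/3298 = 0.40691; RR = 0.42114
OR/RR = 0.30142 / 0.42114 = 0.71574
The outcome is not rare, so the OR lies further from 1 than the RR.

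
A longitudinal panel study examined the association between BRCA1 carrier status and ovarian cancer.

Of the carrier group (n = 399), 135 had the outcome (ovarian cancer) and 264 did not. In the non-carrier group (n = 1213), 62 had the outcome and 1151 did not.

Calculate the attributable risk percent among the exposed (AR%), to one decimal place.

84.9

From the description: a = 135, b = 264, c = 62, d = 1151.
Risk in exposed = 135/399 = 0.33835; risk in unexposed = 62/1213 = 0.05111.
RR = 0.33835/0.05111 = 6.61957
AR% = (RR − 1)/RR × 100 = (6.61957 − 1)/6.61957 × 100 = 84.8933%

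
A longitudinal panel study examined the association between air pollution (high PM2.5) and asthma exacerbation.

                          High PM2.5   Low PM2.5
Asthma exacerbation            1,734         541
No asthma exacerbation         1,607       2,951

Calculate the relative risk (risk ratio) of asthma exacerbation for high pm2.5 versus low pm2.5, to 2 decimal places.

Reading the table with exposure as columns: a = 1734 (High PM2.5, case), b = 1607 (High PM2.5, non-case), c = 541 (Low PM2.5, case), d = 2951.
Risk in exposed = 1734/3341 = 0.51901; risk in unexposed = 541/3492 = 0.15493.
RR = 0.51901 / 0.15493 = 3.35004
The risk among the exposed is 3.35 times that among the unexposed.

3.35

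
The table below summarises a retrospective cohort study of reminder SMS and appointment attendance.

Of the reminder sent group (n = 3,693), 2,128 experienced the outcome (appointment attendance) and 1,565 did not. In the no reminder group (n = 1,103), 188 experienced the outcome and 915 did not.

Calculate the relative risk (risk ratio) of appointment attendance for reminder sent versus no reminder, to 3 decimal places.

3.381

From the description: a = 2128, b = 1565, c = 188, d = 915.
Risk in exposed = 2128/3693 = 0.57623; risk in unexposed = 188/1103 = 0.17044.
RR = 0.57623 / 0.17044 = 3.38073
The risk among the exposed is 3.38 times that among the unexposed.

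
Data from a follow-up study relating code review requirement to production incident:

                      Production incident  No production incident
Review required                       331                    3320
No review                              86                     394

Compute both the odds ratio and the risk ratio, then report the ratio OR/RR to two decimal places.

0.90

Cells: a = 331, b = 3320, c = 86, d = 394.
OR = (331·394)/(3320·86) = 130414/285520 = 0.45676
Risk in exposed = 331/3651 = 0.09066; risk in unexposed = 86/480 = 0.17917; RR = 0.50601
OR/RR = 0.45676 / 0.50601 = 0.90267
The outcome is not rare, so the OR lies further from 1 than the RR.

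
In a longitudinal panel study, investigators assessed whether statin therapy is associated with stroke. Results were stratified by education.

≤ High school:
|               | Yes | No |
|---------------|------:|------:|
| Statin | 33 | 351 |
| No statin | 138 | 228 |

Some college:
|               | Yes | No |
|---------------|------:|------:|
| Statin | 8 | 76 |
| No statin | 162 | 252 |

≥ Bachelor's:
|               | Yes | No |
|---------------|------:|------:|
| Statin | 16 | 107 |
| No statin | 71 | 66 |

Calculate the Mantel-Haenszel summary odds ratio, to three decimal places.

0.153

OR_MH = Σ(aᵢdᵢ/nᵢ) / Σ(bᵢcᵢ/nᵢ), where nᵢ is the stratum total.
Stratum 1 (≤ High school): n = 750; a·d/n = 33·228/750 = 10.0320; b·c/n = 351·138/750 = 64.5840
Stratum 2 (Some college): n = 498; a·d/n = 8·252/498 = 4.0482; b·c/n = 76·162/498 = 24.7229
Stratum 3 (≥ Bachelor's): n = 260; a·d/n = 16·66/260 = 4.0615; b·c/n = 107·71/260 = 29.2192
OR_MH = (10.0320 + 4.0482 + 4.0615) / (64.5840 + 24.7229 + 29.2192) = 18.1417 / 118.5261 = 0.15306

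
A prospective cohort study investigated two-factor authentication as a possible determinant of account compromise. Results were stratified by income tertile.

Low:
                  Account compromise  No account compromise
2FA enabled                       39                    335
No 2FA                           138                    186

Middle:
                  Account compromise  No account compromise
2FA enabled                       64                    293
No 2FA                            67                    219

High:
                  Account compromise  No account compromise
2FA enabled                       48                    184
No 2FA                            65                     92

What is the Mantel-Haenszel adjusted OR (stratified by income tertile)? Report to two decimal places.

0.34

OR_MH = Σ(aᵢdᵢ/nᵢ) / Σ(bᵢcᵢ/nᵢ), where nᵢ is the stratum total.
Stratum 1 (Low): n = 698; a·d/n = 39·186/698 = 10.3926; b·c/n = 335·138/698 = 66.2321
Stratum 2 (Middle): n = 643; a·d/n = 64·219/643 = 21.7978; b·c/n = 293·67/643 = 30.5303
Stratum 3 (High): n = 389; a·d/n = 48·92/389 = 11.3522; b·c/n = 184·65/389 = 30.7455
OR_MH = (10.3926 + 21.7978 + 11.3522) / (66.2321 + 30.5303 + 30.7455) = 43.5426 / 127.5079 = 0.34149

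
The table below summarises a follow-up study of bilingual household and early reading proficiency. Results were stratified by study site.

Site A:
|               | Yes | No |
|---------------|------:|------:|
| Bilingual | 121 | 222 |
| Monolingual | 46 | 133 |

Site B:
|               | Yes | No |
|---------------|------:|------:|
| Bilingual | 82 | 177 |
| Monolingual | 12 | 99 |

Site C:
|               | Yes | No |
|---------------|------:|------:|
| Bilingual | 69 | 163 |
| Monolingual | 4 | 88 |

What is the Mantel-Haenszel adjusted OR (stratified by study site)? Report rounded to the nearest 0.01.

OR_MH = Σ(aᵢdᵢ/nᵢ) / Σ(bᵢcᵢ/nᵢ), where nᵢ is the stratum total.
Stratum 1 (Site A): n = 522; a·d/n = 121·133/522 = 30.8295; b·c/n = 222·46/522 = 19.5632
Stratum 2 (Site B): n = 370; a·d/n = 82·99/370 = 21.9405; b·c/n = 177·12/370 = 5.7405
Stratum 3 (Site C): n = 324; a·d/n = 69·88/324 = 18.7407; b·c/n = 163·4/324 = 2.0123
OR_MH = (30.8295 + 21.9405 + 18.7407) / (19.5632 + 5.7405 + 2.0123) = 71.5108 / 27.3161 = 2.61790

2.62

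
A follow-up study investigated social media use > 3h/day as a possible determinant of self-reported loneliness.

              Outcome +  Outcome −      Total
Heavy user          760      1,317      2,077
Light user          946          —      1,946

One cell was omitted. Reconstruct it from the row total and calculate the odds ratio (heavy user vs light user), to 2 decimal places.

0.61

The missing cell is in the unexposed row: 1946 − 946 = 1000.
So a = 760, b = 1317, c = 946, d = 1000.
OR = (a·d)/(b·c) = (760 × 1000) / (1317 × 946) = 760000 / 1245882 = 0.61001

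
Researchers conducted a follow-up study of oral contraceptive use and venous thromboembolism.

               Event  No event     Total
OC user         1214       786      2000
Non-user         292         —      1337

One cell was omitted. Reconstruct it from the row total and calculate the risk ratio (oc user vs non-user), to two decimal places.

The missing cell is in the unexposed row: 1337 − 292 = 1045.
So a = 1214, b = 786, c = 292, d = 1045.
RR = [a/(a+b)] / [c/(c+d)] = (1214/2000) / (292/1337) = 0.60700/0.21840 = 2.77931

2.78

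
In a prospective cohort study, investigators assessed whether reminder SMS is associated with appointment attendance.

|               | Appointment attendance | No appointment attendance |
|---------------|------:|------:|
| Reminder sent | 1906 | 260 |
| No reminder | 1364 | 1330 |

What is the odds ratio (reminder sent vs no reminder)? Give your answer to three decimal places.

Cells: a = 1906, b = 260, c = 1364, d = 1330.
OR = (a·d)/(b·c) = (1906 × 1330) / (260 × 1364) = 2534980 / 354640 = 7.14804
The odds of appointment attendance are about 7.15 times as high in the reminder sent group.

7.148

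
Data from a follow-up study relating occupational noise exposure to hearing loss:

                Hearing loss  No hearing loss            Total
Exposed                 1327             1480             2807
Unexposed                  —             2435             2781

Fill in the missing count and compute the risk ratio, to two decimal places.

3.80

The missing cell is in the unexposed row: 2781 − 2435 = 346.
So a = 1327, b = 1480, c = 346, d = 2435.
RR = [a/(a+b)] / [c/(c+d)] = (1327/2807) / (346/2781) = 0.47275/0.12442 = 3.79974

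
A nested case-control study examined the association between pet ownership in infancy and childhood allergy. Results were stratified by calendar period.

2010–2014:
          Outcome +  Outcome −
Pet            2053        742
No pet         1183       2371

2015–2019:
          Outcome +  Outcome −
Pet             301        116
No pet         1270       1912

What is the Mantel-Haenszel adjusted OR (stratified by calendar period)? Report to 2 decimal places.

OR_MH = Σ(aᵢdᵢ/nᵢ) / Σ(bᵢcᵢ/nᵢ), where nᵢ is the stratum total.
Stratum 1 (2010–2014): n = 6349; a·d/n = 2053·2371/6349 = 766.6818; b·c/n = 742·1183/6349 = 138.2558
Stratum 2 (2015–2019): n = 3599; a·d/n = 301·1912/3599 = 159.9089; b·c/n = 116·1270/3599 = 40.9336
OR_MH = (766.6818 + 159.9089) / (138.2558 + 40.9336) = 926.5907 / 179.1894 = 5.17101

5.17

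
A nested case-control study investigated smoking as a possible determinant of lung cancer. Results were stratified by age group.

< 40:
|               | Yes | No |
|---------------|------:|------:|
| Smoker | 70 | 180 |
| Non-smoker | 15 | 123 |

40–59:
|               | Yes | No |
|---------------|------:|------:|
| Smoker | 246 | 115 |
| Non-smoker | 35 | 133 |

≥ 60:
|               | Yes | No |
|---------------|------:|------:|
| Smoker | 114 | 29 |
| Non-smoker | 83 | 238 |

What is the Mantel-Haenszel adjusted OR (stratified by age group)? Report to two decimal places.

7.21

OR_MH = Σ(aᵢdᵢ/nᵢ) / Σ(bᵢcᵢ/nᵢ), where nᵢ is the stratum total.
Stratum 1 (< 40): n = 388; a·d/n = 70·123/388 = 22.1907; b·c/n = 180·15/388 = 6.9588
Stratum 2 (40–59): n = 529; a·d/n = 246·133/529 = 61.8488; b·c/n = 115·35/529 = 7.6087
Stratum 3 (≥ 60): n = 464; a·d/n = 114·238/464 = 58.4741; b·c/n = 29·83/464 = 5.1875
OR_MH = (22.1907 + 61.8488 + 58.4741) / (6.9588 + 7.6087 + 5.1875) = 142.5136 / 19.7550 = 7.21407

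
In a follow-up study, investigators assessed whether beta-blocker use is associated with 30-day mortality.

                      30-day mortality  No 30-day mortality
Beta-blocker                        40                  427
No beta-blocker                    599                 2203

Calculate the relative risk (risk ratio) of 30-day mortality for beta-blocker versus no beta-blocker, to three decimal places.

Cells: a = 40, b = 427, c = 599, d = 2203.
Risk in exposed = 40/467 = 0.08565; risk in unexposed = 599/2802 = 0.21378.
RR = 0.08565 / 0.21378 = 0.40067
The risk is 60% lower among the exposed than among the unexposed.

0.401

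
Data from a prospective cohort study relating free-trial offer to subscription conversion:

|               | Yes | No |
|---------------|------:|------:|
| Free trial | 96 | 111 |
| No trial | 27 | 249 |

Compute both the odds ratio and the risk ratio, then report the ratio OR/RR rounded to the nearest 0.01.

Cells: a = 96, b = 111, c = 27, d = 249.
OR = (96·249)/(111·27) = 23904/2997 = 7.97598
Risk in exposed = 96/207 = 0.46377; risk in unexposed = 27/276 = 0.09783; RR = 4.74074
OR/RR = 7.97598 / 4.74074 = 1.68243
The outcome is not rare, so the OR lies further from 1 than the RR.

1.68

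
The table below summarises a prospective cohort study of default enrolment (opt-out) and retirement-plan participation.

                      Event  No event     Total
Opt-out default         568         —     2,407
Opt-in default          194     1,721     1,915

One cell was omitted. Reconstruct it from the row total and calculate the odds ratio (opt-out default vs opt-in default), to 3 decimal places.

The missing cell is in the exposed row: 2407 − 568 = 1839.
So a = 568, b = 1839, c = 194, d = 1721.
OR = (a·d)/(b·c) = (568 × 1721) / (1839 × 194) = 977528 / 356766 = 2.73997

2.740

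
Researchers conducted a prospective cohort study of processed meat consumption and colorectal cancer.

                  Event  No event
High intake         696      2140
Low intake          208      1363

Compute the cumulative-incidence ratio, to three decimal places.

Cells: a = 696, b = 2140, c = 208, d = 1363.
Risk in exposed = 696/2836 = 0.24542; risk in unexposed = 208/1571 = 0.13240.
RR = 0.24542 / 0.13240 = 1.85360
The risk among the exposed is 1.85 times that among the unexposed.

1.854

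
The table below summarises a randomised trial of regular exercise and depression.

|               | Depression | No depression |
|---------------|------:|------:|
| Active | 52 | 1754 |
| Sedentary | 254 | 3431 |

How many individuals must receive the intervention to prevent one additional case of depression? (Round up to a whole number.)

25

Risk in treated group = 52/1806 = 0.02879; risk in control = 254/3685 = 0.06893.
Absolute risk reduction = 0.06893 − 0.02879 = 0.04014
NNT = 1 / ARR = 1 / 0.04014 = 24.916 → round up → 25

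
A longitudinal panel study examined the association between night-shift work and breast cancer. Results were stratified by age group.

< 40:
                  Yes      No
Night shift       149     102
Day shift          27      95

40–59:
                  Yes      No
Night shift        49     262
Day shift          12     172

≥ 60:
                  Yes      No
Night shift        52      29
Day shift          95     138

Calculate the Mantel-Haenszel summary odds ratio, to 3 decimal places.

OR_MH = Σ(aᵢdᵢ/nᵢ) / Σ(bᵢcᵢ/nᵢ), where nᵢ is the stratum total.
Stratum 1 (< 40): n = 373; a·d/n = 149·95/373 = 37.9491; b·c/n = 102·27/373 = 7.3834
Stratum 2 (40–59): n = 495; a·d/n = 49·172/495 = 17.0263; b·c/n = 262·12/495 = 6.3515
Stratum 3 (≥ 60): n = 314; a·d/n = 52·138/314 = 22.8535; b·c/n = 29·95/314 = 8.7739
OR_MH = (37.9491 + 17.0263 + 22.8535) / (7.3834 + 6.3515 + 8.7739) = 77.8288 / 22.5088 = 3.45771

3.458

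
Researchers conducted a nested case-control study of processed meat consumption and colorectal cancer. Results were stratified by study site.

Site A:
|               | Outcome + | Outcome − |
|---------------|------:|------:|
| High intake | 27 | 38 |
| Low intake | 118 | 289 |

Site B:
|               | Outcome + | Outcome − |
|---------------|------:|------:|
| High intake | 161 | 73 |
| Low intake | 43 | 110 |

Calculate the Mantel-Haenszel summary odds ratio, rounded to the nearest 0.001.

3.537

OR_MH = Σ(aᵢdᵢ/nᵢ) / Σ(bᵢcᵢ/nᵢ), where nᵢ is the stratum total.
Stratum 1 (Site A): n = 472; a·d/n = 27·289/472 = 16.5318; b·c/n = 38·118/472 = 9.5000
Stratum 2 (Site B): n = 387; a·d/n = 161·110/387 = 45.7623; b·c/n = 73·43/387 = 8.1111
OR_MH = (16.5318 + 45.7623) / (9.5000 + 8.1111) = 62.2941 / 17.6111 = 3.53720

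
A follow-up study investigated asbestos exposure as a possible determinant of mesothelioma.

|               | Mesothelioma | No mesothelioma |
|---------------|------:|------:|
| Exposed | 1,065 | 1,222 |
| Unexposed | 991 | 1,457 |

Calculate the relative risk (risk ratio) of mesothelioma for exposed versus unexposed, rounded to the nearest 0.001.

1.150

Cells: a = 1065, b = 1222, c = 991, d = 1457.
Risk in exposed = 1065/2287 = 0.46568; risk in unexposed = 991/2448 = 0.40482.
RR = 0.46568 / 0.40482 = 1.15033
The risk among the exposed is 1.15 times that among the unexposed.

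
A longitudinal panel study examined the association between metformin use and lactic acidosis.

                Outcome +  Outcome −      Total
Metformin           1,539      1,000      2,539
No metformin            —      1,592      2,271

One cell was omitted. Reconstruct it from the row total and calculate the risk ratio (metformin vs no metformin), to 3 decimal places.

2.027

The missing cell is in the unexposed row: 2271 − 1592 = 679.
So a = 1539, b = 1000, c = 679, d = 1592.
RR = [a/(a+b)] / [c/(c+d)] = (1539/2539) / (679/2271) = 0.60614/0.29899 = 2.02732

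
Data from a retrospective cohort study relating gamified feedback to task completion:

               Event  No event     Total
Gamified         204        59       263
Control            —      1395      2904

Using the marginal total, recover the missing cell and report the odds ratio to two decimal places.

The missing cell is in the unexposed row: 2904 − 1395 = 1509.
So a = 204, b = 59, c = 1509, d = 1395.
OR = (a·d)/(b·c) = (204 × 1395) / (59 × 1509) = 284580 / 89031 = 3.19641

3.20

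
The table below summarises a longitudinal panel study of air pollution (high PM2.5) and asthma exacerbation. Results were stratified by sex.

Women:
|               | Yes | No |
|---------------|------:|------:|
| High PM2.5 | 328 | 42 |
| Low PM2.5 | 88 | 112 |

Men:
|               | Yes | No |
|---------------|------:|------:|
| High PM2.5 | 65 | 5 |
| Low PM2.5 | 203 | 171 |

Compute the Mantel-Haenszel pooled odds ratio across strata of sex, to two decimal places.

10.20

OR_MH = Σ(aᵢdᵢ/nᵢ) / Σ(bᵢcᵢ/nᵢ), where nᵢ is the stratum total.
Stratum 1 (Women): n = 570; a·d/n = 328·112/570 = 64.4491; b·c/n = 42·88/570 = 6.4842
Stratum 2 (Men): n = 444; a·d/n = 65·171/444 = 25.0338; b·c/n = 5·203/444 = 2.2860
OR_MH = (64.4491 + 25.0338) / (6.4842 + 2.2860) = 89.4829 / 8.7702 = 10.20301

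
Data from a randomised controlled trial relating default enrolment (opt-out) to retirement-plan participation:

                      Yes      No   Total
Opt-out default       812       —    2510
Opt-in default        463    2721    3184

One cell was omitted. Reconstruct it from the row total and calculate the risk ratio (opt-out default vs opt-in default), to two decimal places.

The missing cell is in the exposed row: 2510 − 812 = 1698.
So a = 812, b = 1698, c = 463, d = 2721.
RR = [a/(a+b)] / [c/(c+d)] = (812/2510) / (463/3184) = 0.32351/0.14541 = 2.22471

2.22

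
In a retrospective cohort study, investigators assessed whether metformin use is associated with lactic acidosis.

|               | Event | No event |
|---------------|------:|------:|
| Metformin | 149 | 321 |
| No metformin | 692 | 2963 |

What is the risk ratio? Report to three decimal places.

Cells: a = 149, b = 321, c = 692, d = 2963.
Risk in exposed = 149/470 = 0.31702; risk in unexposed = 692/3655 = 0.18933.
RR = 0.31702 / 0.18933 = 1.67444
The risk among the exposed is 1.67 times that among the unexposed.

1.674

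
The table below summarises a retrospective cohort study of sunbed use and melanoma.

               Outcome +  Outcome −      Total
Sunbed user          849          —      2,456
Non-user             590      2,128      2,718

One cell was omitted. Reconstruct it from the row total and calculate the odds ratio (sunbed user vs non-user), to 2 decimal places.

The missing cell is in the exposed row: 2456 − 849 = 1607.
So a = 849, b = 1607, c = 590, d = 2128.
OR = (a·d)/(b·c) = (849 × 2128) / (1607 × 590) = 1806672 / 948130 = 1.90551

1.91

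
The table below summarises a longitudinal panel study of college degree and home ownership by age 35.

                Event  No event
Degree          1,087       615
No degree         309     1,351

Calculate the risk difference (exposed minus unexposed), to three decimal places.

0.453

Cells: a = 1087, b = 615, c = 309, d = 1351.
Risk in exposed = 1087/1702 = 0.638660; risk in unexposed = 309/1660 = 0.186145.
Risk difference = 0.638660 − 0.186145 = 0.452516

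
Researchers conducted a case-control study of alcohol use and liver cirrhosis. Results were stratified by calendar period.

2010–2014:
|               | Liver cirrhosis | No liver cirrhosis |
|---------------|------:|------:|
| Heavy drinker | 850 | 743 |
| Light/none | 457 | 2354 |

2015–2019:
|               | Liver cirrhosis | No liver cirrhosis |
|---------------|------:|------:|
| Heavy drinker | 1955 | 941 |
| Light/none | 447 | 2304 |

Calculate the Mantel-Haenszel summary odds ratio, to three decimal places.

OR_MH = Σ(aᵢdᵢ/nᵢ) / Σ(bᵢcᵢ/nᵢ), where nᵢ is the stratum total.
Stratum 1 (2010–2014): n = 4404; a·d/n = 850·2354/4404 = 454.3370; b·c/n = 743·457/4404 = 77.1006
Stratum 2 (2015–2019): n = 5647; a·d/n = 1955·2304/5647 = 797.6483; b·c/n = 941·447/5647 = 74.4868
OR_MH = (454.3370 + 797.6483) / (77.1006 + 74.4868) = 1251.9853 / 151.5874 = 8.25916

8.259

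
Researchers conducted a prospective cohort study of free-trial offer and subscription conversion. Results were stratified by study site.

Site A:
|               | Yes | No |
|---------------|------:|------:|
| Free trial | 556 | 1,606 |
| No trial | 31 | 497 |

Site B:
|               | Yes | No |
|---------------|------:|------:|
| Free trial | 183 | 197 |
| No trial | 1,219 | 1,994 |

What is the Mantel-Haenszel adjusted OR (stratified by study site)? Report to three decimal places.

2.394

OR_MH = Σ(aᵢdᵢ/nᵢ) / Σ(bᵢcᵢ/nᵢ), where nᵢ is the stratum total.
Stratum 1 (Site A): n = 2690; a·d/n = 556·497/2690 = 102.7257; b·c/n = 1606·31/2690 = 18.5078
Stratum 2 (Site B): n = 3593; a·d/n = 183·1994/3593 = 101.5591; b·c/n = 197·1219/3593 = 66.8363
OR_MH = (102.7257 + 101.5591) / (18.5078 + 66.8363) = 204.2848 / 85.3442 = 2.39366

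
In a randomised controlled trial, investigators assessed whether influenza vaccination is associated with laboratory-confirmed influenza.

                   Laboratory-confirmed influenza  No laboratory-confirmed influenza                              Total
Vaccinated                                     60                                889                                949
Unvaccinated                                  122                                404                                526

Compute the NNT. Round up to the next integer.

Risk in treated group = 60/949 = 0.06322; risk in control = 122/526 = 0.23194.
Absolute risk reduction = 0.23194 − 0.06322 = 0.16871
NNT = 1 / ARR = 1 / 0.16871 = 5.927 → round up → 6

6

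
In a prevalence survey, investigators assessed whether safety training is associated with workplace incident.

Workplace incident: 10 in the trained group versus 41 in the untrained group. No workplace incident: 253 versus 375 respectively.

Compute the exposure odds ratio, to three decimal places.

From the description: a = 10, b = 253, c = 41, d = 375.
OR = (a·d)/(b·c) = (10 × 375) / (253 × 41) = 3750 / 10373 = 0.36152
Exposure is associated with lower odds of workplace incident (OR = 0.36 < 1).

0.362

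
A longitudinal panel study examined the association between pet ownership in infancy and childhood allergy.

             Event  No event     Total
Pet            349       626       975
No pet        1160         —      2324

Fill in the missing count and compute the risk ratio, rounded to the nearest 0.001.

0.717

The missing cell is in the unexposed row: 2324 − 1160 = 1164.
So a = 349, b = 626, c = 1160, d = 1164.
RR = [a/(a+b)] / [c/(c+d)] = (349/975) / (1160/2324) = 0.35795/0.49914 = 0.71713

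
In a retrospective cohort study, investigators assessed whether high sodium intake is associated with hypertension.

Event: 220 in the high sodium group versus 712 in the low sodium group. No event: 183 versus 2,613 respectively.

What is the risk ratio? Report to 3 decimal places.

From the description: a = 220, b = 183, c = 712, d = 2613.
Risk in exposed = 220/403 = 0.54591; risk in unexposed = 712/3325 = 0.21414.
RR = 0.54591 / 0.21414 = 2.54935
The risk among the exposed is 2.55 times that among the unexposed.

2.549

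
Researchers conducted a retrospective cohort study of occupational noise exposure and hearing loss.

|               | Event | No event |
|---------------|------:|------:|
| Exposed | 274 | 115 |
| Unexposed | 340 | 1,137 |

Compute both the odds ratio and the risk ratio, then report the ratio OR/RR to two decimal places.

2.60

Cells: a = 274, b = 115, c = 340, d = 1137.
OR = (274·1137)/(115·340) = 311538/39100 = 7.96772
Risk in exposed = 274/389 = 0.70437; risk in unexposed = 340/1477 = 0.23020; RR = 3.05987
OR/RR = 7.96772 / 3.05987 = 2.60394
The outcome is not rare, so the OR lies further from 1 than the RR.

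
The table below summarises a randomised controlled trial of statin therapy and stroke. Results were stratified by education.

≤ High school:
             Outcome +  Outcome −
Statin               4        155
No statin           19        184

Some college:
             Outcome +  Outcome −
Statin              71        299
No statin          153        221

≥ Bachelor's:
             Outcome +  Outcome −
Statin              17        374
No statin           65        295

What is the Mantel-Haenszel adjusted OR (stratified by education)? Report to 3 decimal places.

OR_MH = Σ(aᵢdᵢ/nᵢ) / Σ(bᵢcᵢ/nᵢ), where nᵢ is the stratum total.
Stratum 1 (≤ High school): n = 362; a·d/n = 4·184/362 = 2.0331; b·c/n = 155·19/362 = 8.1354
Stratum 2 (Some college): n = 744; a·d/n = 71·221/744 = 21.0901; b·c/n = 299·153/744 = 61.4879
Stratum 3 (≥ Bachelor's): n = 751; a·d/n = 17·295/751 = 6.6778; b·c/n = 374·65/751 = 32.3702
OR_MH = (2.0331 + 21.0901 + 6.6778) / (8.1354 + 61.4879 + 32.3702) = 29.8010 / 101.9934 = 0.29219

0.292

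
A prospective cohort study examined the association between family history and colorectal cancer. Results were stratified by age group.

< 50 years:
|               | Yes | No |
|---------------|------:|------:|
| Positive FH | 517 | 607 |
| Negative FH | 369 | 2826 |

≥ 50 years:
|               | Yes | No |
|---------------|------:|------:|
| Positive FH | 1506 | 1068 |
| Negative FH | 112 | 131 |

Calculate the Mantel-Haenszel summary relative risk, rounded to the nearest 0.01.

2.58

RR_MH = Σ(aᵢ·n₀ᵢ/nᵢ) / Σ(cᵢ·n₁ᵢ/nᵢ), with n₁ᵢ = aᵢ+bᵢ (exposed), n₀ᵢ = cᵢ+dᵢ (unexposed), nᵢ = n₁ᵢ+n₀ᵢ.
Stratum 1 (< 50 years): n₁ = 1124, n₀ = 3195, n = 4319; a·n₀/n = 517·3195/4319 = 382.4531; c·n₁/n = 369·1124/4319 = 96.0306
Stratum 2 (≥ 50 years): n₁ = 2574, n₀ = 243, n = 2817; a·n₀/n = 1506·243/2817 = 129.9105; c·n₁/n = 112·2574/2817 = 102.3387
RR_MH = (382.4531 + 129.9105) / (96.0306 + 102.3387) = 512.3637 / 198.3692 = 2.58288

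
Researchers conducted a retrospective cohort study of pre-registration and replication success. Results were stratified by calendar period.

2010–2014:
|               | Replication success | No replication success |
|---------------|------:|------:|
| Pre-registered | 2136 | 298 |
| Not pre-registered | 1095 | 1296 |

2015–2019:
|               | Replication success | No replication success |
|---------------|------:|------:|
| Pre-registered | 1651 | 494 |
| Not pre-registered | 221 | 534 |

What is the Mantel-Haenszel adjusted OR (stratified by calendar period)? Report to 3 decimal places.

OR_MH = Σ(aᵢdᵢ/nᵢ) / Σ(bᵢcᵢ/nᵢ), where nᵢ is the stratum total.
Stratum 1 (2010–2014): n = 4825; a·d/n = 2136·1296/4825 = 573.7318; b·c/n = 298·1095/4825 = 67.6290
Stratum 2 (2015–2019): n = 2900; a·d/n = 1651·534/2900 = 304.0117; b·c/n = 494·221/2900 = 37.6462
OR_MH = (573.7318 + 304.0117) / (67.6290 + 37.6462) = 877.7435 / 105.2752 = 8.33761

8.338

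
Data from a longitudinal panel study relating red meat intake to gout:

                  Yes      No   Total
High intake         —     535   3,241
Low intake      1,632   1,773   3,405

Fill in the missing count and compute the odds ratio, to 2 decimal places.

5.49

The missing cell is in the exposed row: 3241 − 535 = 2706.
So a = 2706, b = 535, c = 1632, d = 1773.
OR = (a·d)/(b·c) = (2706 × 1773) / (535 × 1632) = 4797738 / 873120 = 5.49494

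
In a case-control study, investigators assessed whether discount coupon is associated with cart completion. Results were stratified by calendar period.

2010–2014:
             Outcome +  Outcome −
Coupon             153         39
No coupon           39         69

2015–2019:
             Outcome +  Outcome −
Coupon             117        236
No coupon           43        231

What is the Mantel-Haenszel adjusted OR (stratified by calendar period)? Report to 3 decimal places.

OR_MH = Σ(aᵢdᵢ/nᵢ) / Σ(bᵢcᵢ/nᵢ), where nᵢ is the stratum total.
Stratum 1 (2010–2014): n = 300; a·d/n = 153·69/300 = 35.1900; b·c/n = 39·39/300 = 5.0700
Stratum 2 (2015–2019): n = 627; a·d/n = 117·231/627 = 43.1053; b·c/n = 236·43/627 = 16.1850
OR_MH = (35.1900 + 43.1053) / (5.0700 + 16.1850) = 78.2953 / 21.2550 = 3.68361

3.684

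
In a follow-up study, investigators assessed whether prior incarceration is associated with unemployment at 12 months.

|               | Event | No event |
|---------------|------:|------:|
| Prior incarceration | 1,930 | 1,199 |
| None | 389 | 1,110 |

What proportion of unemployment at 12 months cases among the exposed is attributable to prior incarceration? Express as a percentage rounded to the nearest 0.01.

Cells: a = 1930, b = 1199, c = 389, d = 1110.
Risk in exposed = 1930/3129 = 0.61681; risk in unexposed = 389/1499 = 0.25951.
RR = 0.61681/0.25951 = 2.37686
AR% = (RR − 1)/RR × 100 = (2.37686 − 1)/2.37686 × 100 = 57.9277%

57.93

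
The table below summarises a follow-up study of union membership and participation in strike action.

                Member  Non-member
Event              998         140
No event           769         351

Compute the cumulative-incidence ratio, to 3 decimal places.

Reading the table with exposure as columns: a = 998 (Member, case), b = 769 (Member, non-case), c = 140 (Non-member, case), d = 351.
Risk in exposed = 998/1767 = 0.56480; risk in unexposed = 140/491 = 0.28513.
RR = 0.56480 / 0.28513 = 1.98083
The risk among the exposed is 1.98 times that among the unexposed.

1.981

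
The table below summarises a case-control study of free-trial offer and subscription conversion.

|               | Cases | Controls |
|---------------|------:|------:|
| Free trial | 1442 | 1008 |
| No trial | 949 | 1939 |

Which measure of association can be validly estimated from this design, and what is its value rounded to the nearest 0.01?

2.92

Cells: a = 1442, b = 1008, c = 949, d = 1939.
This is a case-control study: participants were sampled on outcome status, so risks in the source population cannot be estimated directly — relative risk is not valid here. The odds ratio is the appropriate measure.
OR = (a·d)/(b·c) = (1442 × 1939) / (1008 × 949) = 2796038 / 956592 = 2.92292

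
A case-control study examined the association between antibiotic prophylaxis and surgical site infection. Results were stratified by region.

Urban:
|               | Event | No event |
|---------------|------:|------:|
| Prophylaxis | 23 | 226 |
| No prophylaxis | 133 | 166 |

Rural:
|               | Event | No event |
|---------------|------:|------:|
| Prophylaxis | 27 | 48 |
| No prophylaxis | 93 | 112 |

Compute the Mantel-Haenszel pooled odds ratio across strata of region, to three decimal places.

OR_MH = Σ(aᵢdᵢ/nᵢ) / Σ(bᵢcᵢ/nᵢ), where nᵢ is the stratum total.
Stratum 1 (Urban): n = 548; a·d/n = 23·166/548 = 6.9672; b·c/n = 226·133/548 = 54.8504
Stratum 2 (Rural): n = 280; a·d/n = 27·112/280 = 10.8000; b·c/n = 48·93/280 = 15.9429
OR_MH = (6.9672 + 10.8000) / (54.8504 + 15.9429) = 17.7672 / 70.7932 = 0.25097

0.251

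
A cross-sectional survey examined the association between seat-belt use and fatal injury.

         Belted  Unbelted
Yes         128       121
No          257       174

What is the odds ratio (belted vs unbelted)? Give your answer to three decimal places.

Reading the table with exposure as columns: a = 128 (Belted, case), b = 257 (Belted, non-case), c = 121 (Unbelted, case), d = 174.
OR = (a·d)/(b·c) = (128 × 174) / (257 × 121) = 22272 / 31097 = 0.71621
Exposure is associated with lower odds of fatal injury (OR = 0.72 < 1).

0.716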